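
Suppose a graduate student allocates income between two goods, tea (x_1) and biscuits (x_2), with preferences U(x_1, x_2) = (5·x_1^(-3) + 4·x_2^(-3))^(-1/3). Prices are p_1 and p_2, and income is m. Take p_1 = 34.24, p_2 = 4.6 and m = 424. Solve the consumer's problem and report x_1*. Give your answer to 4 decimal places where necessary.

x_1* = 10.2352

From the CES first-order condition, (5/4)·(x_2/x_1)^(4) = p_1/p_2.
Solve for the ratio: x_2/x_1 = [(4/5)·p_1/p_2]^(0.25).
Substitute x_2 = (x_2/x_1)·x_1 into the budget: x_1* = m/(p_1 + p_2·(x_2/x_1)).
Numerically x_2/x_1 = 1.562127, so x_1* = 424/(34.24 + 4.6·1.562127) = 10.2352.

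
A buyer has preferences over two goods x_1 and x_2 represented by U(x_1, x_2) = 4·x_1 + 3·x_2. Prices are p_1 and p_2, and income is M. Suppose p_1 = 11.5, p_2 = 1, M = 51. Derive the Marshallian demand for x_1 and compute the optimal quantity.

x_1* = 0

Linear utility — the consumer picks whichever good has higher MU/price: 4/11.5 = 0.3478 vs 3/1 = 3.
x_2 gives more utility per dollar, so spend all income on x_2: x_2* = M/p_2, x_1* = 0.
Numerically: x_1* = 0, x_2* = 51.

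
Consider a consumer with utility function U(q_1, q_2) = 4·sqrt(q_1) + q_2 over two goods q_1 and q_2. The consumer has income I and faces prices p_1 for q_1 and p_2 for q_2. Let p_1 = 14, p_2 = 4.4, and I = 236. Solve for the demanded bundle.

Set MRS = p_1/p_2: 2·q_1^(−1/2) = p_1/p_2.
Solve: √q_1 = 2·p_2/p_1, so q_1*(p_1,p_2) = (2·p_2/p_1)², and q_2* = (I − p_1·q_1*)/p_2.
Plugging in: q_1* = (2·4.4/14)² = 0.3951, q_2* = 52.3792.

q_1* = 0.3951, q_2* = 52.3792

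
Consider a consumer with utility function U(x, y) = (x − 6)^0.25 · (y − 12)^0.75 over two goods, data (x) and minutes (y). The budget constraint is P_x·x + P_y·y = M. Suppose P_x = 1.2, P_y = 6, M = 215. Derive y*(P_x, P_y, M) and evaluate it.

y* = 28.975

MRS = (1/3)·(y−12)/(x−6). Tangency with P_x/P_y gives y−12 = 3·(P_x/P_y)·(x−6).
After buying the subsistence bundle (6, 12), a share 0.25 of the remaining income goes to x: x* = 6 + 0.25·(M − 6P_x − 12P_y)/P_x.
Discretionary income = 215 − 6·1.2 − 12·6 = 135.8; y* = 12 + 0.75·135.8/6 = 28.975.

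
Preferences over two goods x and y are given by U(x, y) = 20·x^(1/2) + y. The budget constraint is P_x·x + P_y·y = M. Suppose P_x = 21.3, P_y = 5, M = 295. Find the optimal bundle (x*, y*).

x* = 5.5104, y* = 35.5258

MU_x = 10/√x, MU_y = 1. Tangency: 10/√x = P_x/P_y.
Thus x* = (10·P_y/P_x)² — independent of M — with the rest of income spent on y.
Plugging in: x* = (10·5/21.3)² = 5.5104, y* = 35.5258.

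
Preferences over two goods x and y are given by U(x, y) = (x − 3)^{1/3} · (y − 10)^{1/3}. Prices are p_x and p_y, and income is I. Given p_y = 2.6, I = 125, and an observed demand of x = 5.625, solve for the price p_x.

p_x = 12

Let x' = x−3, y' = y−10. MRS = y'/x' = p_x/p_y.
Substituting into the budget: x* = 3 + 0.5·(I − 3·p_x − 10·p_y)/p_x, and y* = 10 + 0.5·(…)/p_y.
Set x* = 5.625 in the demand function and solve for p_x: p_x = 12.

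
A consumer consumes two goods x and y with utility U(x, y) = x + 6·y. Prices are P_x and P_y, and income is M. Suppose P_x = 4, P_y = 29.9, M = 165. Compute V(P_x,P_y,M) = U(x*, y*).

V = 41.25

Linear utility — the consumer picks whichever good has higher MU/price: 1/4 = 0.25 vs 6/29.9 = 0.2007.
x gives more utility per dollar, so spend all income on x: x* = M/P_x, y* = 0.
Numerically: x* = 41.25, y* = 0.
Utility at the optimum: U(41.25, 0) = 41.25.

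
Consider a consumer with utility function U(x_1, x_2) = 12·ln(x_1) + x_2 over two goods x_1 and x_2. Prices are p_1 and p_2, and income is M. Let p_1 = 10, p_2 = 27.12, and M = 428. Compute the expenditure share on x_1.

share on x_1 = 0.7604

Set MRS = p_1/p_2: (12/x_1)/1 = p_1/p_2.
So x_1*(p_1,p_2) = 12·p_2/p_1, independent of income; and x_2* = (M − 12·p_2)/p_2.
At the given prices: x_1* = 12·27.12/10 = 32.544, and x_2* = 3.7817.
Expenditure on x_1: 10·32.544 = 325.44; share = 0.7604.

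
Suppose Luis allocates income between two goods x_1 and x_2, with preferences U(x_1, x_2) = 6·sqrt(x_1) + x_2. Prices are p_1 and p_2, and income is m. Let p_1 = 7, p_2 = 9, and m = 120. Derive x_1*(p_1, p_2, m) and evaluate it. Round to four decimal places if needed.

x_1* = 14.8776

MU_x_1 = 3/√x_1, MU_x_2 = 1. Tangency: 3/√x_1 = p_1/p_2.
Solve: √x_1 = 3·p_2/p_1, so x_1*(p_1,p_2) = (3·p_2/p_1)², and x_2* = (m − p_1·x_1*)/p_2.
Plugging in: x_1* = (3·9/7)² = 14.8776.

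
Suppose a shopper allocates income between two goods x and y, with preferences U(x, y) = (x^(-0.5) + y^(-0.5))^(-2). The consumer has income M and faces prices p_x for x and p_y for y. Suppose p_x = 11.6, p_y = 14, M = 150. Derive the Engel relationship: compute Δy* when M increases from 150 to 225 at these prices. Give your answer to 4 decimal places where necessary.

Δy* = 2.7625

From the CES first-order condition, (y/x)^(1.5) = p_x/p_y.
Solve for the ratio: y/x = [p_x/p_y]^(2/3).
With the ratio pinned down, the budget gives x* = M/(p_x + p_y·(y/x)) and y* = (y/x)·x*.
Numerically y/x = 0.882172, so x* = 150/(11.6 + 14·0.882172) = 6.2629 and y* = 0.882172·6.2629 = 5.525.
At M' = 225: y* = 8.2875. Change: 8.2875 − 5.525 = 2.7625.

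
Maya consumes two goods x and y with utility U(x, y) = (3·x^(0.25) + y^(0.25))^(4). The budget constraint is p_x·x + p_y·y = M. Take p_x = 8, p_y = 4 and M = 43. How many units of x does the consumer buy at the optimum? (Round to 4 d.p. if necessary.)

x* = 4.1628

MU_x ∝ 3·x^(-0.75), MU_y ∝ y^(-0.75), so MRS = 3·(y/x)^(0.75) = p_x/p_y.
Hence y/x = ((1/3)·p_x/p_y)^(1/(0.75)), i.e. raised to the 4/3 power.
With the ratio pinned down, the budget gives x* = M/(p_x + p_y·(y/x)) and y* = (y/x)·x*.
Numerically y/x = 0.582387, so x* = 43/(8 + 4·0.582387) = 4.1628.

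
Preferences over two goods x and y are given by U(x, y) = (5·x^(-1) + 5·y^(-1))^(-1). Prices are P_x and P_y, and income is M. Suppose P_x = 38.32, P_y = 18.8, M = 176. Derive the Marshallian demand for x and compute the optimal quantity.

MRS = MU_x/MU_y = (y/x)^(2). Set equal to P_x/P_y.
Hence y/x = (P_x/P_y)^(1/(2)), i.e. raised to the 0.5 power.
Substitute y = (y/x)·x into the budget: x* = M/(P_x + P_y·(y/x)).
Numerically y/x = 1.42769, so x* = 176/(38.32 + 18.8·1.42769) = 2.701.

x* = 2.701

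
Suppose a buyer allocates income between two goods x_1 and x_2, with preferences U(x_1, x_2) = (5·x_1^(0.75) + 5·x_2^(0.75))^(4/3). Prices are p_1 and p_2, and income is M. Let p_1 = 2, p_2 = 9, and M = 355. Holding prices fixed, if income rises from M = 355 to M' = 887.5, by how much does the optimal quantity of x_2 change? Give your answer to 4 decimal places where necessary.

Numerically x_2/x_1 = 0.002439, so x_1* = 355/(2 + 9·0.002439) = 175.5733 and x_2* = 0.002439·175.5733 = 0.4282.
At M' = 887.5: x_2* = 1.0704. Change: 1.0704 − 0.4282 = 0.6422.

Δx_2* = 0.6422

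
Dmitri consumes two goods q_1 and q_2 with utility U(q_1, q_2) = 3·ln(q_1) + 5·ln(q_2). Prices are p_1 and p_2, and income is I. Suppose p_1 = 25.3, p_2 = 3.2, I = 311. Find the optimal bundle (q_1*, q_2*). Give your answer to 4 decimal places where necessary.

q_1* = 4.6097, q_2* = 60.7422

Demand: q_1*(p_1,p_2,I) = 0.375·I/p_1 and q_2* = 0.625·I/p_2.
At p_1=25.3, p_2=3.2, I=311: q_1* = 0.375·311/25.3 = 4.6097, q_2* = 60.7422.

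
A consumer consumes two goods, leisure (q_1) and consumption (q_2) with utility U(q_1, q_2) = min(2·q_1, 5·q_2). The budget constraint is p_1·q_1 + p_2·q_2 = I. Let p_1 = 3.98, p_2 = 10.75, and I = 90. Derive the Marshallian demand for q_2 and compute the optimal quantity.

Leontief preferences: the optimum is at the kink where q_1/5 = q_2/2, i.e. q_2 = (2/5)·q_1.
Budget: p_1·q_1 + p_2·(2/5)·q_1 = I, so (5·p_1 + 2·p_2)·q_1 = 5·I.
Demand: q_1*(p_1,p_2,I) = 5·I/(5·p_1 + 2·p_2), q_2* = 2·I/(5·p_1 + 2·p_2).
Here 5·3.98 + 2·10.75 = 41.4, giving q_2* = 4.3478.

q_2* = 4.3478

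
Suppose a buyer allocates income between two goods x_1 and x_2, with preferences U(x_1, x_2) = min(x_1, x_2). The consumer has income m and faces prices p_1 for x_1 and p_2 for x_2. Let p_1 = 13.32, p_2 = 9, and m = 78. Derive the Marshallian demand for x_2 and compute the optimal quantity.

x_2* = 3.4946

With perfect complements, no substitution: consume in ratio x_1:x_2 = 1:1.
Budget: p_1·x_1 + p_2·x_1 = m, so (p_1 + p_2)·x_1 = m.
Demand: x_1*(p_1,p_2,m) = m/(p_1 + p_2), x_2* = m/(p_1 + p_2).
Here 13.32 + 9 = 22.32, giving x_2* = 3.4946.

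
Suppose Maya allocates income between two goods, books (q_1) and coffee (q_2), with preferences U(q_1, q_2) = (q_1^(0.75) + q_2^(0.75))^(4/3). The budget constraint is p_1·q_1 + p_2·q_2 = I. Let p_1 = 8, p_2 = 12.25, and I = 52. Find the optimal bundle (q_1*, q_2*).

q_1* = 5.084, q_2* = 0.9247

From the CES first-order condition, (q_2/q_1)^(0.25) = p_1/p_2.
Solve for the ratio: q_2/q_1 = [p_1/p_2]^(4).
With the ratio pinned down, the budget gives q_1* = I/(p_1 + p_2·(q_2/q_1)) and q_2* = (q_2/q_1)·q_1*.
Numerically q_2/q_1 = 0.181893, so q_1* = 52/(8 + 12.25·0.181893) = 5.084 and q_2* = 0.181893·5.084 = 0.9247.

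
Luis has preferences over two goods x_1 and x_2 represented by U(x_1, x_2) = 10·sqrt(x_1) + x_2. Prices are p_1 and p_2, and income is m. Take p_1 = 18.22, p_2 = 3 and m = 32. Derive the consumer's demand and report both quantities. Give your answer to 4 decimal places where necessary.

x_1* = 0.6778, x_2* = 6.5503

MU_x_1 = 5/√x_1, MU_x_2 = 1. Tangency: 5/√x_1 = p_1/p_2.
Solve: √x_1 = 5·p_2/p_1, so x_1*(p_1,p_2) = (5·p_2/p_1)², and x_2* = (m − p_1·x_1*)/p_2.
Plugging in: x_1* = (5·3/18.22)² = 0.6778, x_2* = 6.5503.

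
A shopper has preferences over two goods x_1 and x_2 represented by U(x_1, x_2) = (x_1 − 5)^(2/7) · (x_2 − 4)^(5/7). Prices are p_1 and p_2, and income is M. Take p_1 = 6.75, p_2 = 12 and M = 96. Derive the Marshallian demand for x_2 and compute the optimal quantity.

This is Cobb-Douglas in (x_1−5, x_2−4): tangency gives 2/7·p_2·(x_2−4) = 5/7·p_1·(x_1−5).
After buying the subsistence bundle (5, 4), a share 2/7 of the remaining income goes to x_1: x_1* = 5 + 2/7·(M − 5p_1 − 4p_2)/p_1.
Discretionary income = 96 − 5·6.75 − 4·12 = 14.25; x_2* = 4 + 5/7·14.25/12 = 4.8482.

x_2* = 4.8482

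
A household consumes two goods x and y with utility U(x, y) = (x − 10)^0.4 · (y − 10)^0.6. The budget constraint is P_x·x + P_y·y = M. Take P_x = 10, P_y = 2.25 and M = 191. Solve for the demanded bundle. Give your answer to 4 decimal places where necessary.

x* = 12.74, y* = 28.2667

Let x' = x−10, y' = y−10. MRS = (2/3)·y'/x' = P_x/P_y.
After buying the subsistence bundle (10, 10), a share 0.4 of the remaining income goes to x: x* = 10 + 0.4·(M − 10P_x − 10P_y)/P_x.
Discretionary income = 191 − 10·10 − 10·2.25 = 68.5; x* = 10 + 0.4·68.5/10 = 12.74; y* = 10 + 0.6·68.5/2.25 = 28.2667.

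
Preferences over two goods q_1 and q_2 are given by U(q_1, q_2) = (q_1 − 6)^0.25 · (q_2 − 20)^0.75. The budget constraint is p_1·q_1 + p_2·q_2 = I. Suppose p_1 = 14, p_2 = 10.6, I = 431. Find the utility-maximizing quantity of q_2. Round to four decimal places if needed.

q_2* = 29.5519

Substituting into the budget: q_1* = 6 + 0.25·(I − 6·p_1 − 20·p_2)/p_1, and q_2* = 20 + 0.75·(…)/p_2.
Discretionary income = 431 − 6·14 − 20·10.6 = 135; q_2* = 20 + 0.75·135/10.6 = 29.5519.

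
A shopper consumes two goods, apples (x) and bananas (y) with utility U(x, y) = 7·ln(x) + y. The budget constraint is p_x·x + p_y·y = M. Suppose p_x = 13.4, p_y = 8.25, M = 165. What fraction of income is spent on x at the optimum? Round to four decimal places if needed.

share on x = 0.35

Set MRS = p_x/p_y: (7/x)/1 = p_x/p_y.
So x*(p_x,p_y) = 7·p_y/p_x, independent of income; and y* = (M − 7·p_y)/p_y.
At the given prices: x* = 7·8.25/13.4 = 4.3097, and y* = 13.
Expenditure on x: 13.4·4.3097 = 57.75; share = 0.35.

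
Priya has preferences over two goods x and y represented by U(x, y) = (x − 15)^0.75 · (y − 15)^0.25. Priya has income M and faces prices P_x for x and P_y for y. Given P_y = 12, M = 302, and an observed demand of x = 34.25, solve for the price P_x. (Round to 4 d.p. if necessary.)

P_x = 3

Let x' = x−15, y' = y−15. MRS = 3·y'/x' = P_x/P_y.
After buying the subsistence bundle (15, 15), a share 0.75 of the remaining income goes to x: x* = 15 + 0.75·(M − 15P_x − 15P_y)/P_x.
Set x* = 34.25 in the demand function and solve for P_x: P_x = 3.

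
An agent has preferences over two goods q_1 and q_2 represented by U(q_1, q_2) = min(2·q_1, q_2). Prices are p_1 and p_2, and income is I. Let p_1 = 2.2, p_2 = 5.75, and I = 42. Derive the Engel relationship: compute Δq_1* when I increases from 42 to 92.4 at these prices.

With perfect complements, no substitution: consume in ratio q_1:q_2 = 1:2.
Budget: p_1·q_1 + p_2·2·q_1 = I, so (p_1 + 2·p_2)·q_1 = I.
Demand: q_1*(p_1,p_2,I) = I/(p_1 + 2·p_2), q_2* = 2·I/(p_1 + 2·p_2).
Here 2.2 + 2·5.75 = 13.7, giving q_1* = 3.0657.
At I' = 92.4: q_1* = 6.7445. Change: 6.7445 − 3.0657 = 3.6788.

Δq_1* = 3.6788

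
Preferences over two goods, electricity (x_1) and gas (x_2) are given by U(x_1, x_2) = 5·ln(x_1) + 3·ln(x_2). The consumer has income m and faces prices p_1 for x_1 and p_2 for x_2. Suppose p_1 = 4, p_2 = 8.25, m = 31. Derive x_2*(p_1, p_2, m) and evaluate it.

Tangency: MRS = (5/3)·x_2/x_1 = p_1/p_2.
Rearranging, p_2·x_2 = (3/5)·p_1·x_1. Substituting into the budget gives p_1·x_1·(1 + (3/5)) = m.
Demand: x_1*(p_1,p_2,m) = 0.625·m/p_1 and x_2* = 0.375·m/p_2.
At p_1=4, p_2=8.25, m=31: x_2* = 0.375·31/8.25 = 1.4091.

x_2* = 1.4091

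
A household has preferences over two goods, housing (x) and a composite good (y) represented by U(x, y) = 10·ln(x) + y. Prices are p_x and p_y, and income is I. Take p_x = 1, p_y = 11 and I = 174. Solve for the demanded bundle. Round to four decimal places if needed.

Set MRS = p_x/p_y: (10/x)/1 = p_x/p_y.
So x*(p_x,p_y) = 10·p_y/p_x, independent of income; and y* = (I − 10·p_y)/p_y.
At the given prices: x* = 10·11/1 = 110, and y* = 5.8182.

x* = 110, y* = 5.8182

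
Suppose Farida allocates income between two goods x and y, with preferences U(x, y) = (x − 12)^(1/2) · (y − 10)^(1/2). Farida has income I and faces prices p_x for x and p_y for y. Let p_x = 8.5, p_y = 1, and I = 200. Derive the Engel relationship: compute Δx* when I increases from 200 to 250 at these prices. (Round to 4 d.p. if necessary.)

Let x' = x−12, y' = y−10. MRS = y'/x' = p_x/p_y.
After buying the subsistence bundle (12, 10), a share 0.5 of the remaining income goes to x: x* = 12 + 0.5·(I − 12p_x − 10p_y)/p_x.
Discretionary income = 200 − 12·8.5 − 10·1 = 88; x* = 12 + 0.5·88/8.5 = 17.1765.
At I' = 250: x* = 20.1176. Change: 20.1176 − 17.1765 = 2.9412.

Δx* = 2.9412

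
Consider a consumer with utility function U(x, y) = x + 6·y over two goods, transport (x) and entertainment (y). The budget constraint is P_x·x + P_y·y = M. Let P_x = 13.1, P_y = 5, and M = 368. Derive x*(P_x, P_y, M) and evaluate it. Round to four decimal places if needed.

x* = 0

Perfect substitutes: compare marginal utility per dollar. 1/P_x vs 6/P_y → 0.0763 vs 1.2.
y gives more utility per dollar, so spend all income on y: y* = M/P_y, x* = 0.
Numerically: x* = 0, y* = 73.6.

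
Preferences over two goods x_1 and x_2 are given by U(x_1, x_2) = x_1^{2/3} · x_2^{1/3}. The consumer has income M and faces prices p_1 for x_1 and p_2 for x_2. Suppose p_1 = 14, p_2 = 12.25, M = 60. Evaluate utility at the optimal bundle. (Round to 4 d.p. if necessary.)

V = 2.3709

MU_x_1/MU_x_2 = (2/3·x_2)/(1/3·x_1); tangency sets this equal to p_1/p_2.
Rearranging, p_2·x_2 = (1/2)·p_1·x_1. Substituting into the budget gives p_1·x_1·(1 + (1/2)) = M.
Demand: x_1*(p_1,p_2,M) = 2/3·M/p_1 and x_2* = 1/3·M/p_2.
At p_1=14, p_2=12.25, M=60: x_1* = 2/3·60/14 = 2.8571, x_2* = 1.6327.
Utility at the optimum: U(2.8571, 1.6327) = 2.3709.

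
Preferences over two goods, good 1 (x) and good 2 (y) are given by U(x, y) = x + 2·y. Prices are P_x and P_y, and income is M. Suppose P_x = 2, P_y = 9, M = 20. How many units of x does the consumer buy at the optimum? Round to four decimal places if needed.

Linear utility — the consumer picks whichever good has higher MU/price: 1/2 = 0.5 vs 2/9 = 0.2222.
x gives more utility per dollar, so spend all income on x: x* = M/P_x, y* = 0.
Numerically: x* = 10, y* = 0.

x* = 10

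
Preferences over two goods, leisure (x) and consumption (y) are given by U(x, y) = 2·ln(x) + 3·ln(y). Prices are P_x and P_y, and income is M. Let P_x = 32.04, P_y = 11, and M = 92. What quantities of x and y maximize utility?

x* = 1.1486, y* = 5.0182

Tangency: MRS = (2/3)·y/x = P_x/P_y.
Rearranging, P_y·y = (3/2)·P_x·x. Substituting into the budget gives P_x·x·(1 + (3/2)) = M.
Demand: x*(P_x,P_y,M) = 0.4·M/P_x and y* = 0.6·M/P_y.
At P_x=32.04, P_y=11, M=92: x* = 0.4·92/32.04 = 1.1486, y* = 5.0182.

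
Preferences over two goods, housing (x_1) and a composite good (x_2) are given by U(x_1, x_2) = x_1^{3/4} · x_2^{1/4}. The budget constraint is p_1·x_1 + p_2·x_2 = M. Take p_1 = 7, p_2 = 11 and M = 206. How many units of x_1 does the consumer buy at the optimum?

MU_x_1/MU_x_2 = (0.75·x_2)/(0.25·x_1); tangency sets this equal to p_1/p_2.
So 0.75·p_2·x_2 = 0.25·p_1·x_1; combined with the budget, a share 0.75 of income goes to x_1.
Demand: x_1*(p_1,p_2,M) = 0.75·M/p_1 and x_2* = 0.25·M/p_2.
At p_1=7, p_2=11, M=206: x_1* = 0.75·206/7 = 22.0714.

x_1* = 22.0714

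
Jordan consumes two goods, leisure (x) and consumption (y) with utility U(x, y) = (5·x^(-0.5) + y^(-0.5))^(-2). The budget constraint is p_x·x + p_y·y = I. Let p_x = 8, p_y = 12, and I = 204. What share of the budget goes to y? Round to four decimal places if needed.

share on y = 0.2813

MU_x ∝ 5·x^(-1.5), MU_y ∝ y^(-1.5), so MRS = 5·(y/x)^(1.5) = p_x/p_y.
Solve for the ratio: y/x = [(1/5)·p_x/p_y]^(2/3).
With the ratio pinned down, the budget gives x* = I/(p_x + p_y·(y/x)) and y* = (y/x)·x*.
Numerically y/x = 0.260991, so x* = 204/(8 + 12·0.260991) = 18.3257 and y* = 0.260991·18.3257 = 4.7829.
Expenditure on y: 12·4.7829 = 57.3942; share = 0.2813.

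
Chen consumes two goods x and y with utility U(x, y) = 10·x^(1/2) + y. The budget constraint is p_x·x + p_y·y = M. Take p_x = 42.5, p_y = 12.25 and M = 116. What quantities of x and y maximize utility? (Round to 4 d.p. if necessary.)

Utility is quasi-linear in y; the FOC for x is 5/√x = p_x/p_y.
Thus x* = (5·p_y/p_x)² — independent of M — with the rest of income spent on y.
Plugging in: x* = (5·12.25/42.5)² = 2.077, y* = 2.2635.

x* = 2.077, y* = 2.2635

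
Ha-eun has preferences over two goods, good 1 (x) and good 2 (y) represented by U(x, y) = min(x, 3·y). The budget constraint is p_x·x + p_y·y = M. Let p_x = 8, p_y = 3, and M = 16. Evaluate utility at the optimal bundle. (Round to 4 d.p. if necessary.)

V = 1.7778

With perfect complements, no substitution: consume in ratio x:y = 3:1.
Budget: p_x·x + p_y·(1/3)·x = M, so (3·p_x + p_y)·x = 3·M.
Demand: x*(p_x,p_y,M) = 3·M/(3·p_x + p_y), y* = M/(3·p_x + p_y).
Here 3·8 + 3 = 27, giving x* = 1.7778 and y* = 0.5926.
Utility at the optimum: U(1.7778, 0.5926) = 1.7778.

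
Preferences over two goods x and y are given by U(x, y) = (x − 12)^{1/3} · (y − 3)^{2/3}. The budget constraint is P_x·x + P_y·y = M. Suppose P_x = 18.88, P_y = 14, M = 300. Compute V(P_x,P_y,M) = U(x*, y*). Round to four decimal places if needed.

This is Cobb-Douglas in (x−12, y−3): tangency gives 1/3·P_y·(y−3) = 2/3·P_x·(x−12).
Substituting into the budget: x* = 12 + 1/3·(M − 12·P_x − 3·P_y)/P_x, and y* = 3 + 2/3·(…)/P_y.
Discretionary income = 300 − 12·18.88 − 3·14 = 31.44; x* = 12 + 1/3·31.44/18.88 = 12.5551; y* = 3 + 2/3·31.44/14 = 4.4971.
Utility at the optimum: U(12.5551, 4.4971) = 1.0755.

V = 1.0755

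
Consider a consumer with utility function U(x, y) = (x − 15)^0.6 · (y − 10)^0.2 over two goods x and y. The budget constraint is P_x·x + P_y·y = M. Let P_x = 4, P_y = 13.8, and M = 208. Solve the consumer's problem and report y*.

After buying the subsistence bundle (15, 10), a share 0.75 of the remaining income goes to x: x* = 15 + 0.75·(M − 15P_x − 10P_y)/P_x.
Discretionary income = 208 − 15·4 − 10·13.8 = 10; y* = 10 + 0.25·10/13.8 = 10.1812.

y* = 10.1812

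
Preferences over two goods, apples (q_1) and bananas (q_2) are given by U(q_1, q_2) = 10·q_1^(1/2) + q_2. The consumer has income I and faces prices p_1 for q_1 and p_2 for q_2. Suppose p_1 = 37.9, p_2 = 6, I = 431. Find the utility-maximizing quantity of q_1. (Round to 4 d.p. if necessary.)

MU_q_1 = 5/√q_1, MU_q_2 = 1. Tangency: 5/√q_1 = p_1/p_2.
Solve: √q_1 = 5·p_2/p_1, so q_1*(p_1,p_2) = (5·p_2/p_1)², and q_2* = (I − p_1·q_1*)/p_2.
Plugging in: q_1* = (5·6/37.9)² = 0.6266.

q_1* = 0.6266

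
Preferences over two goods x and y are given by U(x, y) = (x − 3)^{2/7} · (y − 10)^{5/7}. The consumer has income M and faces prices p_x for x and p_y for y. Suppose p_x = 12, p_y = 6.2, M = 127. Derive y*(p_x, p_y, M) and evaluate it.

y* = 13.341

Let x' = x−3, y' = y−10. MRS = (2/5)·y'/x' = p_x/p_y.
Substituting into the budget: x* = 3 + 2/7·(M − 3·p_x − 10·p_y)/p_x, and y* = 10 + 5/7·(…)/p_y.
Discretionary income = 127 − 3·12 − 10·6.2 = 29; y* = 10 + 5/7·29/6.2 = 13.341.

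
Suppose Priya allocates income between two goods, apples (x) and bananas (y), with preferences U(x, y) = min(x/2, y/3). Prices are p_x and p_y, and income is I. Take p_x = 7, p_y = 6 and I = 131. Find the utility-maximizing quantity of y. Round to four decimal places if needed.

Leontief preferences: the optimum is at the kink where x/2 = y/3, i.e. y = (3/2)·x.
Budget: p_x·x + p_y·(3/2)·x = I, so (2·p_x + 3·p_y)·x = 2·I.
Demand: x*(p_x,p_y,I) = 2·I/(2·p_x + 3·p_y), y* = 3·I/(2·p_x + 3·p_y).
Here 2·7 + 3·6 = 32, giving y* = 12.2812.

y* = 12.2812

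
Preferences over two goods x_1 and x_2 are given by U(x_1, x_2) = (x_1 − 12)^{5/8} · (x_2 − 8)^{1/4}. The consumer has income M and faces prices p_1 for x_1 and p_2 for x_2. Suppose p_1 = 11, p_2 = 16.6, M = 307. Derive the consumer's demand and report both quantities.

After buying the subsistence bundle (12, 8), a share 5/7 of the remaining income goes to x_1: x_1* = 12 + 5/7·(M − 12p_1 − 8p_2)/p_1.
Discretionary income = 307 − 12·11 − 8·16.6 = 42.2; x_1* = 12 + 5/7·42.2/11 = 14.7403; x_2* = 8 + 2/7·42.2/16.6 = 8.7263.

x_1* = 14.7403, x_2* = 8.7263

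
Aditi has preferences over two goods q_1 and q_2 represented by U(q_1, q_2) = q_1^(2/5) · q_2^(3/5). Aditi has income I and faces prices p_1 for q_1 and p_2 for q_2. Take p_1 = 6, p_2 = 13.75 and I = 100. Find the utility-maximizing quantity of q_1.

Tangency: MRS = (2/3)·q_2/q_1 = p_1/p_2.
So 0.4·p_2·q_2 = 0.6·p_1·q_1; combined with the budget, a share 0.4 of income goes to q_1.
Demand: q_1*(p_1,p_2,I) = 0.4·I/p_1 and q_2* = 0.6·I/p_2.
At p_1=6, p_2=13.75, I=100: q_1* = 0.4·100/6 = 6.6667.

q_1* = 6.6667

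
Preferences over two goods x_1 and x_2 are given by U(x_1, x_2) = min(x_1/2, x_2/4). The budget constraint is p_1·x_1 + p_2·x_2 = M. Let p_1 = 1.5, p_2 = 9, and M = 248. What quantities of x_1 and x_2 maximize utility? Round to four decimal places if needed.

Demand: x_1*(p_1,p_2,M) = 2·M/(2·p_1 + 4·p_2), x_2* = 4·M/(2·p_1 + 4·p_2).
Here 2·1.5 + 4·9 = 39, giving x_1* = 12.7179 and x_2* = 25.4359.

x_1* = 12.7179, x_2* = 25.4359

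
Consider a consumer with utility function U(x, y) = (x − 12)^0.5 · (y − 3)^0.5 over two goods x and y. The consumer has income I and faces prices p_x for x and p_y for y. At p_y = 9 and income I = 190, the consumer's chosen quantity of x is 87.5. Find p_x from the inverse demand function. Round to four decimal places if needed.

MRS = (y−3)/(x−12). Tangency with p_x/p_y gives y−3 = (p_x/p_y)·(x−12).
After buying the subsistence bundle (12, 3), a share 0.5 of the remaining income goes to x: x* = 12 + 0.5·(I − 12p_x − 3p_y)/p_x.
Set x* = 87.5 in the demand function and solve for p_x: p_x = 1.

p_x = 1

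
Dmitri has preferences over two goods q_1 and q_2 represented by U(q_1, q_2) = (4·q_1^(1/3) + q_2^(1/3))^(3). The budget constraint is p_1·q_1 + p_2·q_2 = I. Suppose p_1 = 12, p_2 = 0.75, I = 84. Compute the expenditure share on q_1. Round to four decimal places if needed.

share on q_1 = 0.6667

MU_q_1 ∝ 4·q_1^(-2/3), MU_q_2 ∝ q_2^(-2/3), so MRS = 4·(q_2/q_1)^(2/3) = p_1/p_2.
Solve for the ratio: q_2/q_1 = [(1/4)·p_1/p_2]^(1.5).
Substitute q_2 = (q_2/q_1)·q_1 into the budget: q_1* = I/(p_1 + p_2·(q_2/q_1)).
Numerically q_2/q_1 = 8, so q_1* = 84/(12 + 0.75·8) = 4.6667 and q_2* = 8·4.6667 = 37.3333.
Expenditure on q_1: 12·4.6667 = 56; share = 0.6667.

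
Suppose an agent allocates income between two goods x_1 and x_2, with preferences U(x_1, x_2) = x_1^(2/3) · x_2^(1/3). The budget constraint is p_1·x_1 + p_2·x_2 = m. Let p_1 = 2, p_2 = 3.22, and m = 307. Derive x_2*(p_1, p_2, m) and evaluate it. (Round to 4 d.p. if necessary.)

x_2* = 31.7805

At p_1=2, p_2=3.22, m=307: x_2* = 1/3·307/3.22 = 31.7805.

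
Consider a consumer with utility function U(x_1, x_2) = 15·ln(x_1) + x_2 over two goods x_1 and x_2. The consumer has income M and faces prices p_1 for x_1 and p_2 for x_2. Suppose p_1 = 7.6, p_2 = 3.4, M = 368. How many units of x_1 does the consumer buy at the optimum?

Set MRS = p_1/p_2: (15/x_1)/1 = p_1/p_2.
So x_1*(p_1,p_2) = 15·p_2/p_1, independent of income; and x_2* = (M − 15·p_2)/p_2.
At the given prices: x_1* = 15·3.4/7.6 = 6.7105.

x_1* = 6.7105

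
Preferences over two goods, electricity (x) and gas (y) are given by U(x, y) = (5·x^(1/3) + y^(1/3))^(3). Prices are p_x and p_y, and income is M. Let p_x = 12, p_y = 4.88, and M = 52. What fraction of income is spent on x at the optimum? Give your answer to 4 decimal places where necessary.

From the CES first-order condition, 5·(y/x)^(2/3) = p_x/p_y.
Solve for the ratio: y/x = [(1/5)·p_x/p_y]^(1.5).
Substitute y = (y/x)·x into the budget: x* = M/(p_x + p_y·(y/x)).
Numerically y/x = 0.344895, so x* = 52/(12 + 4.88·0.344895) = 3.8003 and y* = 0.344895·3.8003 = 1.3107.
Expenditure on x: 12·3.8003 = 45.6037; share = 0.877.

share on x = 0.877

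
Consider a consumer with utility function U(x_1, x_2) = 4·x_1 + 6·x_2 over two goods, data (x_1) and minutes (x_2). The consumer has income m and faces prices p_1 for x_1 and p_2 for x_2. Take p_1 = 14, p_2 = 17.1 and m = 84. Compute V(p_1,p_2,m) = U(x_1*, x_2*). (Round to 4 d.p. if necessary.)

Linear utility — the consumer picks whichever good has higher MU/price: 4/14 = 0.2857 vs 6/17.1 = 0.3509.
x_2 gives more utility per dollar, so spend all income on x_2: x_2* = m/p_2, x_1* = 0.
Numerically: x_1* = 0, x_2* = 4.9123.
Utility at the optimum: U(0, 4.9123) = 29.4737.

V = 29.4737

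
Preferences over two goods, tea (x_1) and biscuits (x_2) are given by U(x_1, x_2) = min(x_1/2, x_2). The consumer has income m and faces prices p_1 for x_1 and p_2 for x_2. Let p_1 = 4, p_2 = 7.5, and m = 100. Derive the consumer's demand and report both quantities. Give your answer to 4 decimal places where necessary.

Leontief preferences: the optimum is at the kink where x_1/2 = x_2/1, i.e. x_2 = (1/2)·x_1.
Budget: p_1·x_1 + p_2·(1/2)·x_1 = m, so (2·p_1 + p_2)·x_1 = 2·m.
Demand: x_1*(p_1,p_2,m) = 2·m/(2·p_1 + p_2), x_2* = m/(2·p_1 + p_2).
Here 2·4 + 7.5 = 15.5, giving x_1* = 12.9032 and x_2* = 6.4516.

x_1* = 12.9032, x_2* = 6.4516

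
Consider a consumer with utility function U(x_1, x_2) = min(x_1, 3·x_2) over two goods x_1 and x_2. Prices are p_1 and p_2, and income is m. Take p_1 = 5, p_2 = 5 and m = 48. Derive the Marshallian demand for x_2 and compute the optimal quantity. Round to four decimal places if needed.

With perfect complements, no substitution: consume in ratio x_1:x_2 = 3:1.
Budget: p_1·x_1 + p_2·(1/3)·x_1 = m, so (3·p_1 + p_2)·x_1 = 3·m.
Demand: x_1*(p_1,p_2,m) = 3·m/(3·p_1 + p_2), x_2* = m/(3·p_1 + p_2).
Here 3·5 + 5 = 20, giving x_2* = 2.4.

x_2* = 2.4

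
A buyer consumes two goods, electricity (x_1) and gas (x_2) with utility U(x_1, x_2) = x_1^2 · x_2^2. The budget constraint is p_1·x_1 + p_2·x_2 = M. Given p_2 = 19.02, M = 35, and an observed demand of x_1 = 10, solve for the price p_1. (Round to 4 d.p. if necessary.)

The MRS is x_2/x_1. Set MRS = p_1/p_2.
Rearranging, p_2·x_2 = p_1·x_1. Substituting into the budget gives p_1·x_1·(1 + 1) = M.
Demand: x_1*(p_1,p_2,M) = 0.5·M/p_1 and x_2* = 0.5·M/p_2.
Set x_1* = 10 in the demand function and solve for p_1: p_1 = 1.75.

p_1 = 1.75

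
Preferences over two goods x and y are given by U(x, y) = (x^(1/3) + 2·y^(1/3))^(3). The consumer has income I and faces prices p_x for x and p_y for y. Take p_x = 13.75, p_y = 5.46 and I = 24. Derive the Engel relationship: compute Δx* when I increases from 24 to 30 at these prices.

Δx* = 0.0795

From the CES first-order condition, (1/2)·(y/x)^(2/3) = p_x/p_y.
Hence y/x = (2·p_x/p_y)^(1/(2/3)), i.e. raised to the 1.5 power.
Substitute y = (y/x)·x into the budget: x* = I/(p_x + p_y·(y/x)).
Numerically y/x = 11.303426, so x* = 24/(13.75 + 5.46·11.303426) = 0.318.
At I' = 30: x* = 0.3975. Change: 0.3975 − 0.318 = 0.0795.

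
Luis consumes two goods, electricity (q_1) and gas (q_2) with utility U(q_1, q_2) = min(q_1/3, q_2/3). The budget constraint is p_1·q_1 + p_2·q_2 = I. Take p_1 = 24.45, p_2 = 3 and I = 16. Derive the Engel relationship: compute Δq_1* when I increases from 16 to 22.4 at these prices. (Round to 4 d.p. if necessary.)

Δq_1* = 0.2332

Leontief preferences: the optimum is at the kink where q_1/3 = q_2/3, i.e. q_2 = q_1.
Budget: p_1·q_1 + p_2·q_1 = I, so (3·p_1 + 3·p_2)·q_1 = 3·I.
Demand: q_1*(p_1,p_2,I) = 3·I/(3·p_1 + 3·p_2), q_2* = 3·I/(3·p_1 + 3·p_2).
Here 3·24.45 + 3·3 = 82.35, giving q_1* = 0.5829.
At I' = 22.4: q_1* = 0.816. Change: 0.816 − 0.5829 = 0.2332.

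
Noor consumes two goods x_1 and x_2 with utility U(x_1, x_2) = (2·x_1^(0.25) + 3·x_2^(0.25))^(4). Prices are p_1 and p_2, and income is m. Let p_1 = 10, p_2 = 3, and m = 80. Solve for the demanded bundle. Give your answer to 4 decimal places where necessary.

x_1* = 2.2441, x_2* = 19.1865

From the CES first-order condition, (2/3)·(x_2/x_1)^(0.75) = p_1/p_2.
Hence x_2/x_1 = ((3/2)·p_1/p_2)^(1/(0.75)), i.e. raised to the 4/3 power.
With the ratio pinned down, the budget gives x_1* = m/(p_1 + p_2·(x_2/x_1)) and x_2* = (x_2/x_1)·x_1*.
Numerically x_2/x_1 = 8.54988, so x_1* = 80/(10 + 3·8.54988) = 2.2441 and x_2* = 8.54988·2.2441 = 19.1865.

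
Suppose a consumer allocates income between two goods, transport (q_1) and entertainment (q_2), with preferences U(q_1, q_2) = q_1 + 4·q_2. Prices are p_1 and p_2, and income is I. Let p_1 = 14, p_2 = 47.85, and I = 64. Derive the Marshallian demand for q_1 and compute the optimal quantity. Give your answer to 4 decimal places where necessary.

q_1* = 0

Perfect substitutes: compare marginal utility per dollar. 1/p_1 vs 4/p_2 → 0.0714 vs 0.0836.
q_2 gives more utility per dollar, so spend all income on q_2: q_2* = I/p_2, q_1* = 0.
Numerically: q_1* = 0, q_2* = 1.3375.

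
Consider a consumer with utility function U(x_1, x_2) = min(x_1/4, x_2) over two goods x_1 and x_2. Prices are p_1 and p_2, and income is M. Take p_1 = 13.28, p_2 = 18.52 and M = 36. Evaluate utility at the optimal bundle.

V = 0.5025

Leontief preferences: the optimum is at the kink where x_1/4 = x_2/1, i.e. x_2 = (1/4)·x_1.
Budget: p_1·x_1 + p_2·(1/4)·x_1 = M, so (4·p_1 + p_2)·x_1 = 4·M.
Demand: x_1*(p_1,p_2,M) = 4·M/(4·p_1 + p_2), x_2* = M/(4·p_1 + p_2).
Here 4·13.28 + 18.52 = 71.64, giving x_1* = 2.0101 and x_2* = 0.5025.
Utility at the optimum: U(2.0101, 0.5025) = 0.5025.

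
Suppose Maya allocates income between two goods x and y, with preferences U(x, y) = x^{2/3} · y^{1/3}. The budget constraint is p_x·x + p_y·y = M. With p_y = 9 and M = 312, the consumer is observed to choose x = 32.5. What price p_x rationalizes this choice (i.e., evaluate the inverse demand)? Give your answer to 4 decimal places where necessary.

Tangency: MRS = 2·y/x = p_x/p_y.
Rearranging, p_y·y = (1/2)·p_x·x. Substituting into the budget gives p_x·x·(1 + (1/2)) = M.
Demand: x*(p_x,p_y,M) = 2/3·M/p_x and y* = 1/3·M/p_y.
Set x* = 32.5 in the demand function and solve for p_x: p_x = 6.4.

p_x = 6.4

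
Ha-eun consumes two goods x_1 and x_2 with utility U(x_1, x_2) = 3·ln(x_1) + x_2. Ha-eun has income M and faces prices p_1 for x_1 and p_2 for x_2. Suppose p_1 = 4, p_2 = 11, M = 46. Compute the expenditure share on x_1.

share on x_1 = 0.7174

MU_x_1 = 3/x_1, MU_x_2 = 1. Tangency: 3/x_1 = p_1/p_2.
So x_1*(p_1,p_2) = 3·p_2/p_1, independent of income; and x_2* = (M − 3·p_2)/p_2.
At the given prices: x_1* = 3·11/4 = 8.25, and x_2* = 1.1818.
Expenditure on x_1: 4·8.25 = 33; share = 0.7174.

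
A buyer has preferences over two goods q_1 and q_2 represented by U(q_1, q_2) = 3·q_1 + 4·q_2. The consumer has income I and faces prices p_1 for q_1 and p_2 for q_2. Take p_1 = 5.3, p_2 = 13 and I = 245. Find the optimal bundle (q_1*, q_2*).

Perfect substitutes: compare marginal utility per dollar. 3/p_1 vs 4/p_2 → 0.566 vs 0.3077.
q_1 gives more utility per dollar, so spend all income on q_1: q_1* = I/p_1, q_2* = 0.
Numerically: q_1* = 46.2264, q_2* = 0.

q_1* = 46.2264, q_2* = 0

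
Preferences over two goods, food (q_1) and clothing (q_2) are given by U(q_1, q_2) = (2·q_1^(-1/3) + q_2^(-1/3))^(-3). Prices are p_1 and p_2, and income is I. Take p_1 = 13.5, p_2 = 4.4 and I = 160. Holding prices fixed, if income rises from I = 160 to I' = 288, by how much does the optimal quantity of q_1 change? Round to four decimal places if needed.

Δq_1* = 6.5422

Numerically q_2/q_1 = 1.378441, so q_1* = 160/(13.5 + 4.4·1.378441) = 8.1778.
At I' = 288: q_1* = 14.7201. Change: 14.7201 − 8.1778 = 6.5422.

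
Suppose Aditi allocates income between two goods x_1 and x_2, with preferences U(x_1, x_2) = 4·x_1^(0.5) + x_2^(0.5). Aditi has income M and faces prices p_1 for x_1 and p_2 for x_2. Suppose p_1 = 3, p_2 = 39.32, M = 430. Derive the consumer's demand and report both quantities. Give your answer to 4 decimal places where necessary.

MU_x_1 ∝ 4·x_1^(-0.5), MU_x_2 ∝ x_2^(-0.5), so MRS = 4·(x_2/x_1)^(0.5) = p_1/p_2.
Solve for the ratio: x_2/x_1 = [(1/4)·p_1/p_2]^(2).
With the ratio pinned down, the budget gives x_1* = M/(p_1 + p_2·(x_2/x_1)) and x_2* = (x_2/x_1)·x_1*.
Numerically x_2/x_1 = 0.000364, so x_1* = 430/(3 + 39.32·0.000364) = 142.6531 and x_2* = 0.000364·142.6531 = 0.0519.

x_1* = 142.6531, x_2* = 0.0519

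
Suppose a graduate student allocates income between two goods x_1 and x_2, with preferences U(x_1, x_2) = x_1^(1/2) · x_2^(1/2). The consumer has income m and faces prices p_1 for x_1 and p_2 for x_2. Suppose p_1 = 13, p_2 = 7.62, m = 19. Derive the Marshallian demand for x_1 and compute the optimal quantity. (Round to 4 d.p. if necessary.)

At p_1=13, p_2=7.62, m=19: x_1* = 0.5·19/13 = 0.7308.

x_1* = 0.7308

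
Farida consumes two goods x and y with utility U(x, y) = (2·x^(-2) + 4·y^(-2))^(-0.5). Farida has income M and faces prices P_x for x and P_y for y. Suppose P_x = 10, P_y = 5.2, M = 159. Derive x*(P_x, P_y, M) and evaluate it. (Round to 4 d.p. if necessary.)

x* = 8.7616

MRS = MU_x/MU_y = (1/2)·(y/x)^(3). Set equal to P_x/P_y.
Solve for the ratio: y/x = [2·P_x/P_y]^(1/3).
Substitute y = (y/x)·x into the budget: x* = M/(P_x + P_y·(y/x)).
Numerically y/x = 1.566783, so x* = 159/(10 + 5.2·1.566783) = 8.7616.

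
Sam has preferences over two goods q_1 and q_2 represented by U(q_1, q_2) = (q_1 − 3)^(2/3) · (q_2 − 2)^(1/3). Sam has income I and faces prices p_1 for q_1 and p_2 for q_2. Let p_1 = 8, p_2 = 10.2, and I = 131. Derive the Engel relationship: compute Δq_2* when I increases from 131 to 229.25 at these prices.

Δq_2* = 3.2108

MRS = 2·(q_2−2)/(q_1−3). Tangency with p_1/p_2 gives q_2−2 = (1/2)·(p_1/p_2)·(q_1−3).
After buying the subsistence bundle (3, 2), a share 2/3 of the remaining income goes to q_1: q_1* = 3 + 2/3·(I − 3p_1 − 2p_2)/p_1.
Discretionary income = 131 − 3·8 − 2·10.2 = 86.6; q_2* = 2 + 1/3·86.6/10.2 = 4.8301.
At I' = 229.25: q_2* = 8.0408. Change: 8.0408 − 4.8301 = 3.2108.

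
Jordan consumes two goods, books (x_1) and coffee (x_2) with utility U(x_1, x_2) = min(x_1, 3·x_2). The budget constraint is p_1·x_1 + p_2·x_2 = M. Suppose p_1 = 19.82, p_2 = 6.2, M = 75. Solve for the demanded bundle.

With perfect complements, no substitution: consume in ratio x_1:x_2 = 3:1.
Budget: p_1·x_1 + p_2·(1/3)·x_1 = M, so (3·p_1 + p_2)·x_1 = 3·M.
Demand: x_1*(p_1,p_2,M) = 3·M/(3·p_1 + p_2), x_2* = M/(3·p_1 + p_2).
Here 3·19.82 + 6.2 = 65.66, giving x_1* = 3.4267 and x_2* = 1.1422.

x_1* = 3.4267, x_2* = 1.1422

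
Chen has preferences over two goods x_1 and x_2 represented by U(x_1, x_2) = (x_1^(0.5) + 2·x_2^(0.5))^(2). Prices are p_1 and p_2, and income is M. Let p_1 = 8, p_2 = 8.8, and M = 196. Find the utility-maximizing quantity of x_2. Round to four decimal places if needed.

MRS = MU_x_1/MU_x_2 = (1/2)·(x_2/x_1)^(0.5). Set equal to p_1/p_2.
Hence x_2/x_1 = (2·p_1/p_2)^(1/(0.5)), i.e. raised to the 2 power.
With the ratio pinned down, the budget gives x_1* = M/(p_1 + p_2·(x_2/x_1)) and x_2* = (x_2/x_1)·x_1*.
Numerically x_2/x_1 = 3.305785, so x_1* = 196/(8 + 8.8·3.305785) = 5.2843 and x_2* = 3.305785·5.2843 = 17.4688.

x_2* = 17.4688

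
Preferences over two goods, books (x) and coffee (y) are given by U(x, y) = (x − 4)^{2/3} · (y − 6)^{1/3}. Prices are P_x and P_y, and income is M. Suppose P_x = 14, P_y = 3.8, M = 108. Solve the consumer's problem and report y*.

This is Cobb-Douglas in (x−4, y−6): tangency gives 2/3·P_y·(y−6) = 1/3·P_x·(x−4).
After buying the subsistence bundle (4, 6), a share 2/3 of the remaining income goes to x: x* = 4 + 2/3·(M − 4P_x − 6P_y)/P_x.
Discretionary income = 108 − 4·14 − 6·3.8 = 29.2; y* = 6 + 1/3·29.2/3.8 = 8.5614.

y* = 8.5614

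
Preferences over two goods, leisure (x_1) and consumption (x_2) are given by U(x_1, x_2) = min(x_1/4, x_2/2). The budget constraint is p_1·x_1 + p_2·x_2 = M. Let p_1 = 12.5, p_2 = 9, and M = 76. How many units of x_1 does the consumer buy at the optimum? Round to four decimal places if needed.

With perfect complements, no substitution: consume in ratio x_1:x_2 = 4:2.
Budget: p_1·x_1 + p_2·(1/2)·x_1 = M, so (4·p_1 + 2·p_2)·x_1 = 4·M.
Demand: x_1*(p_1,p_2,M) = 4·M/(4·p_1 + 2·p_2), x_2* = 2·M/(4·p_1 + 2·p_2).
Here 4·12.5 + 2·9 = 68, giving x_1* = 4.4706.

x_1* = 4.4706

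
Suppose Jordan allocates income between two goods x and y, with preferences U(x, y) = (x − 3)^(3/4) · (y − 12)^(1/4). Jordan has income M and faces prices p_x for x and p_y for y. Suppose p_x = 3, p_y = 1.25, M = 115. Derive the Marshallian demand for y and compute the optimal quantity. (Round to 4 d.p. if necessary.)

This is Cobb-Douglas in (x−3, y−12): tangency gives 0.75·p_y·(y−12) = 0.25·p_x·(x−3).
After buying the subsistence bundle (3, 12), a share 0.75 of the remaining income goes to x: x* = 3 + 0.75·(M − 3p_x − 12p_y)/p_x.
Discretionary income = 115 − 3·3 − 12·1.25 = 91; y* = 12 + 0.25·91/1.25 = 30.2.

y* = 30.2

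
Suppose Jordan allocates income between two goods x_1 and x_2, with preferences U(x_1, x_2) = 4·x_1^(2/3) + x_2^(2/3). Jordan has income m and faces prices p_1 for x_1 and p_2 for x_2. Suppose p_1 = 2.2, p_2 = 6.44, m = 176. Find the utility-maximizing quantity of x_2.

x_2* = 0.0497

With the ratio pinned down, the budget gives x_1* = m/(p_1 + p_2·(x_2/x_1)) and x_2* = (x_2/x_1)·x_1*.
Numerically x_2/x_1 = 0.000623, so x_1* = 176/(2.2 + 6.44·0.000623) = 79.8544 and x_2* = 0.000623·79.8544 = 0.0497.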